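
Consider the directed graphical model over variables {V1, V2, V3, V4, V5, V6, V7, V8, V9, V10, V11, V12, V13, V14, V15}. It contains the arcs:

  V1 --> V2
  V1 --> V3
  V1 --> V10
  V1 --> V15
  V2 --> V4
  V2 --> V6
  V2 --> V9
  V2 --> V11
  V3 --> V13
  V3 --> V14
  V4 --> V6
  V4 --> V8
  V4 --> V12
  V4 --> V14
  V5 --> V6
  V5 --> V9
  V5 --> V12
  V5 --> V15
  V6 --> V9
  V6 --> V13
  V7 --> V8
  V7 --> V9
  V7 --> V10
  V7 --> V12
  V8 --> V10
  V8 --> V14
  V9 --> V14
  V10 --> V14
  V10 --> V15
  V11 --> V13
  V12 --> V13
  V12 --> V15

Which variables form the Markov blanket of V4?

{V2, V3, V5, V6, V7, V8, V9, V10, V12, V14}

The Markov blanket of a node is its parents, its children, and the other parents of its children.
Pa(V4) = {V2}.
V4's children: V6, V8, V12, V14.
For each child, the remaining parents (spouses of V4):
  V6: V2, V5
  V8: V7
  V12: V5, V7
  V14: V3, V8, V9, V10
MB(V4) = {V2, V3, V5, V6, V7, V8, V9, V10, V12, V14}.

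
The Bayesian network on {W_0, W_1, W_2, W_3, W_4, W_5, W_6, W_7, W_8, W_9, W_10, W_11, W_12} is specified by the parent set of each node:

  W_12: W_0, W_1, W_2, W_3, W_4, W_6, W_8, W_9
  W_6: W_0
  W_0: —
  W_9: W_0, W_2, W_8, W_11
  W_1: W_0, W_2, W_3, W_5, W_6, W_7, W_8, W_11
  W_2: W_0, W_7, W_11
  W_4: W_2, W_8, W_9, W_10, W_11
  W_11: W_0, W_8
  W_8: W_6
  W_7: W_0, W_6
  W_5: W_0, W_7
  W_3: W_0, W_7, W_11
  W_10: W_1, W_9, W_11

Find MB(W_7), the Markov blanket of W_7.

{W_0, W_1, W_2, W_3, W_5, W_6, W_8, W_11}

The Markov blanket of a node is its parents, its children, and the other parents of its children.
W_7 has parents W_0, W_6.
Children of W_7: W_1, W_2, W_3, W_5.
Co-parents of W_7 (other parents of its children):
  W_2 also has parents W_0, W_11.
  parents(W_5) \ {W_7} = {W_0}.
  W_3's other parents are W_0, W_11.
  parents(W_1) \ {W_7} = {W_0, W_2, W_3, W_5, W_6, W_8, W_11}.
So the Markov blanket of W_7 is {W_0, W_1, W_2, W_3, W_5, W_6, W_8, W_11}.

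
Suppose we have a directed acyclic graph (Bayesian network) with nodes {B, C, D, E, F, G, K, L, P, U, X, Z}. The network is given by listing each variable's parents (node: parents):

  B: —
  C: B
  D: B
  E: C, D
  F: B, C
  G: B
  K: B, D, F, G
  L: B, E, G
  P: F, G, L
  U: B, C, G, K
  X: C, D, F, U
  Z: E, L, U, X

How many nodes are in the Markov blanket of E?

Pa(E) = {C, D}.
Ch(E) = {L, Z}.
Parents of each child, excluding E:
  L's other parents are B, G.
  Z's other parents are L, U, X.
MB(E) = {B, C, D, G, L, U, X, Z}, which has 8 nodes.

8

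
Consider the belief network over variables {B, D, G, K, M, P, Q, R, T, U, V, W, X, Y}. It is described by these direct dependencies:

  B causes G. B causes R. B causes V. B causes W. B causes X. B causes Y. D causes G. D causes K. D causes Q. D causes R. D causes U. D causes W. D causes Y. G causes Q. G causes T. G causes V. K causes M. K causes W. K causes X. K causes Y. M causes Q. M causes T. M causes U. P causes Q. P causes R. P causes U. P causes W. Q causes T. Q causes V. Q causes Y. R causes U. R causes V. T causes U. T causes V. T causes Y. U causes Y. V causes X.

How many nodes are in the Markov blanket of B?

12

Pa(B) = {}.
Children of B: G, R, V, W, X, Y.
Co-parents of B (other parents of its children):
  G also has parent D.
  parents(R) \ {B} = {D, P}.
  V's other parents are G, Q, R, T.
  W's other parents are D, K, P.
  X also has parents K, V.
  Y also has parents D, K, Q, T, U.
MB(B) = {D, G, K, P, Q, R, T, U, V, W, X, Y}, which has 12 nodes.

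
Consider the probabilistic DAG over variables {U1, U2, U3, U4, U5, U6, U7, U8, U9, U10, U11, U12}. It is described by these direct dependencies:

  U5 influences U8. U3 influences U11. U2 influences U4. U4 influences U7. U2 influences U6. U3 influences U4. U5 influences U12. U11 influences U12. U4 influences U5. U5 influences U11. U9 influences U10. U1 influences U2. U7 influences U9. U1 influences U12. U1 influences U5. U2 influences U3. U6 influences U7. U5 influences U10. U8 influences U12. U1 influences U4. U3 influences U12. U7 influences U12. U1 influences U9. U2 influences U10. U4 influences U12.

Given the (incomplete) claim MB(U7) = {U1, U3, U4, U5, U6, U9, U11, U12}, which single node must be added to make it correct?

U8

Recall MB(v) = parents ∪ children ∪ spouses, where spouses are the other parents of v's children.
Pa(U7) = {U4, U6}.
U7 has children U9, U12.
For each child, the remaining parents (spouses of U7):
  parents(U9) \ {U7} = {U1}.
  U12's other parents are U1, U3, U4, U5, U8, U11.
MB(U7) = {U1, U3, U4, U5, U6, U8, U9, U11, U12}.
Comparing with the claimed set, U8 is missing.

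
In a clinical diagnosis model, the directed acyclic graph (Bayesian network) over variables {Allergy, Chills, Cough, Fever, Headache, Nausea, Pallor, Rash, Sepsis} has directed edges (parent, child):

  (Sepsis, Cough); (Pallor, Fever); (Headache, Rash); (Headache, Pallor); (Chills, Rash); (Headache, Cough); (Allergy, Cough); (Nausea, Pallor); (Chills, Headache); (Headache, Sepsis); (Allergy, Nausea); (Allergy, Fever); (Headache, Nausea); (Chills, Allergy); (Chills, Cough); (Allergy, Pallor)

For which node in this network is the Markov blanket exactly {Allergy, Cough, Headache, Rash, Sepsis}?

Chills

The target node must have every member of {Allergy, Cough, Headache, Rash, Sepsis} as a parent, child, or co-parent, and no others.
Parents of Chills: none; children: Allergy, Cough, Headache, Rash; co-parents: Allergy, Headache, Sepsis.
These exactly cover the given set, so the node is Chills.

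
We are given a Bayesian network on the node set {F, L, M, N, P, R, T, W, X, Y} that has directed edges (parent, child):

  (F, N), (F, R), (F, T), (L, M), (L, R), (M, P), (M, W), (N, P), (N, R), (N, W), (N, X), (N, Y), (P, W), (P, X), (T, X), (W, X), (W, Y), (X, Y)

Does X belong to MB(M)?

M's children: P, W.
M's parents: L.
Co-parents of M (other parents of its children):
  P: N
  W: N, P
MB(M) = {L, N, P, W}; X is not in this set.

No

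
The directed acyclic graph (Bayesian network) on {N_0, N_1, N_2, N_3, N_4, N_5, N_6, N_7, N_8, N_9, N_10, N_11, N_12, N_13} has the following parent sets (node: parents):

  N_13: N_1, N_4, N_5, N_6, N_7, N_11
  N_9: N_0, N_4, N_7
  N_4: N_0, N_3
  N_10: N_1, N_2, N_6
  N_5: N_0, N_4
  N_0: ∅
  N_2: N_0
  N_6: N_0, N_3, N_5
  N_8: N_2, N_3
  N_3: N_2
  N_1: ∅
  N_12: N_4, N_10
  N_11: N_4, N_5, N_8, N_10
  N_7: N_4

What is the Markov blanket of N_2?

{N_0, N_1, N_3, N_6, N_8, N_10}

A node's Markov blanket = Pa ∪ Ch ∪ (parents of Ch other than the node itself).
Pa(N_2) = {N_0}.
N_2 has children N_3, N_8, N_10.
Co-parents of N_2 (other parents of its children):
  N_3: no additional parents.
  N_8 also has parent N_3.
  N_10's other parents are N_1, N_6.
MB(N_2) = {N_0, N_1, N_3, N_6, N_8, N_10}.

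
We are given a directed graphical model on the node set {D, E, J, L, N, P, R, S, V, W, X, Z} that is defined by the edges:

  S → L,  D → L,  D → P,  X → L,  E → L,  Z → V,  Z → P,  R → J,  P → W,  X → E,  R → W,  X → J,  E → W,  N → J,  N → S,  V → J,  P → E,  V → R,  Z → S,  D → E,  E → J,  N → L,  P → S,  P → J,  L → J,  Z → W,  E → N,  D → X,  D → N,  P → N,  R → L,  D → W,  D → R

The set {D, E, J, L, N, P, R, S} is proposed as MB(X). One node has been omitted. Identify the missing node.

X has children E, J, L.
Parents of X: D.
Other parents of X's children:
  E: D, P
  L: D, E, N, R, S
  J: E, L, N, P, R, V
MB(X) = {D, E, J, L, N, P, R, S, V}.
Comparing with the claimed set, V is missing.

V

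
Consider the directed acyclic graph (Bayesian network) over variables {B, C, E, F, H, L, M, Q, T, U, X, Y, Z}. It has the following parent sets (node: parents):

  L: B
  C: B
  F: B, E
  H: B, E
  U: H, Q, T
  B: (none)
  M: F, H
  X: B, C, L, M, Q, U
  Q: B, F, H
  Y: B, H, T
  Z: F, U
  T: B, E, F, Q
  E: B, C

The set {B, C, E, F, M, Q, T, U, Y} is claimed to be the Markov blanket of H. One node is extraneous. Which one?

C

Ch(H) = {M, Q, U, Y}.
H has parents B, E.
Parents of each child, excluding H:
  parents(M) \ {H} = {F}.
  Q also has parents B, F.
  U's other parents are Q, T.
  parents(Y) \ {H} = {B, T}.
MB(H) = {B, E, F, M, Q, T, U, Y}.
C is neither a parent, child, nor co-parent of H, so it does not belong.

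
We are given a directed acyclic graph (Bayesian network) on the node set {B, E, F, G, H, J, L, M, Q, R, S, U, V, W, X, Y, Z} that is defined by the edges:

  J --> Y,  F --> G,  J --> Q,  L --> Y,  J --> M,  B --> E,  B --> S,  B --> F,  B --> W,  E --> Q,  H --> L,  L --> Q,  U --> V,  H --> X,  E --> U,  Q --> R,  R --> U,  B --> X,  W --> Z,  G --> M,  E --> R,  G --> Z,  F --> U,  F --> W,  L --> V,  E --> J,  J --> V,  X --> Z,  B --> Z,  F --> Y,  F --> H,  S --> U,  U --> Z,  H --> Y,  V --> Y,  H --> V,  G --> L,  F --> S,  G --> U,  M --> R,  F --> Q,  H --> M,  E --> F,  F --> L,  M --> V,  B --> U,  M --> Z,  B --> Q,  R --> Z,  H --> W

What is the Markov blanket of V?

By definition, MB(V) is built from V's parents, V's children, and the co-parents of V.
Parents of V: H, J, L, M, U.
Ch(V) = {Y}.
Co-parents of V (other parents of its children):
  Y: F, H, J, L
So the Markov blanket of V is {F, H, J, L, M, U, Y}.

{F, H, J, L, M, U, Y}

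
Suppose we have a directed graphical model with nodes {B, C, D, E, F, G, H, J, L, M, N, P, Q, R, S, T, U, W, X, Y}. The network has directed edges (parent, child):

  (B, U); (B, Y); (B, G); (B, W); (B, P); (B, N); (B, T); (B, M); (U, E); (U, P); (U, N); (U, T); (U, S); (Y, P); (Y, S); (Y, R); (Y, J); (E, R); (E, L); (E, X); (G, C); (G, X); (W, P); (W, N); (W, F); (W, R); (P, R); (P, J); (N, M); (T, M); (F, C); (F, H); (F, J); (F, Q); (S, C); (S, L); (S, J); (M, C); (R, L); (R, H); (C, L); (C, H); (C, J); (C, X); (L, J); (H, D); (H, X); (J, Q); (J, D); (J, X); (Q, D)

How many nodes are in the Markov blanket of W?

The Markov blanket of a node is its parents, its children, and the other parents of its children.
W's children: F, N, P, R.
W has parent B.
Other parents of W's children:
  P also has parents B, U, Y.
  N also has parents B, U.
  F has no other parent.
  R's other parents are E, P, Y.
MB(W) = {B, E, F, N, P, R, U, Y}, which has 8 nodes.

8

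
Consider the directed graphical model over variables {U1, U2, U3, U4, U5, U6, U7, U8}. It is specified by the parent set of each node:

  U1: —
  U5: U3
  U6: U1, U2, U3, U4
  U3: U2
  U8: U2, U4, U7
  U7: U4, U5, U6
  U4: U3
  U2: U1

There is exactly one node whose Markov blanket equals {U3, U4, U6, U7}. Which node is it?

The target node must have every member of {U3, U4, U6, U7} as a parent, child, or co-parent, and no others.
Parents of U5: U3; children: U7; co-parents: U4, U6.
These exactly cover the given set, so the node is U5.

U5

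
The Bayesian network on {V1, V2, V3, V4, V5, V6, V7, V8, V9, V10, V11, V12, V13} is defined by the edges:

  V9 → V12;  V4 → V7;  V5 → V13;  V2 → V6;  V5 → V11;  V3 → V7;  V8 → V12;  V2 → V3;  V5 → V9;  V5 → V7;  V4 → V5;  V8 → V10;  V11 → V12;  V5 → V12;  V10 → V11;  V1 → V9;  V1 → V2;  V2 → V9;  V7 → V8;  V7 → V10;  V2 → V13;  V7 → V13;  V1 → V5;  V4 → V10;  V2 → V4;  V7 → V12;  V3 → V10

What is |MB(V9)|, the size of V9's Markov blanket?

7

V9's parents: V1, V2, V5.
V9 has child V12.
For each child, the remaining parents (spouses of V9):
  V12 also has parents V5, V7, V8, V11.
MB(V9) = {V1, V2, V5, V7, V8, V11, V12}, which has 7 nodes.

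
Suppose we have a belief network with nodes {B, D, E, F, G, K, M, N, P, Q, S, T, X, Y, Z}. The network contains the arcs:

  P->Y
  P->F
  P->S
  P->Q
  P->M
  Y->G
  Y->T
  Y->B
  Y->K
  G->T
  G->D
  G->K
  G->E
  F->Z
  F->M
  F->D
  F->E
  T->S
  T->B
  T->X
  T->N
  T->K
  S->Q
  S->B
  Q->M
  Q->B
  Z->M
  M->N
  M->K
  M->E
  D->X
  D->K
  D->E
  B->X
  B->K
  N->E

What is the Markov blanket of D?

{B, E, F, G, K, M, N, T, X, Y}

A node's Markov blanket = Pa ∪ Ch ∪ (parents of Ch other than the node itself).
D has parents F, G.
D's children: E, K, X.
Parents of each child, excluding D:
  X: B, T
  K: B, G, M, T, Y
  E: F, G, M, N
MB(D) = {B, E, F, G, K, M, N, T, X, Y}.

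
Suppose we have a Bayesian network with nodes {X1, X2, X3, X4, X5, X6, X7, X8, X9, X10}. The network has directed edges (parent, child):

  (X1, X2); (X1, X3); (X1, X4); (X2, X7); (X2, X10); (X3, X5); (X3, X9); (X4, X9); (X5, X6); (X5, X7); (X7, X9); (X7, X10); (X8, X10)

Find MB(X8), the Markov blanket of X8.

A node's Markov blanket = Pa ∪ Ch ∪ (parents of Ch other than the node itself).
X8's parents: none.
Ch(X8) = {X10}.
Co-parents of X8 (other parents of its children):
  X10: X2, X7
MB(X8) = {X2, X7, X10}.

{X2, X7, X10}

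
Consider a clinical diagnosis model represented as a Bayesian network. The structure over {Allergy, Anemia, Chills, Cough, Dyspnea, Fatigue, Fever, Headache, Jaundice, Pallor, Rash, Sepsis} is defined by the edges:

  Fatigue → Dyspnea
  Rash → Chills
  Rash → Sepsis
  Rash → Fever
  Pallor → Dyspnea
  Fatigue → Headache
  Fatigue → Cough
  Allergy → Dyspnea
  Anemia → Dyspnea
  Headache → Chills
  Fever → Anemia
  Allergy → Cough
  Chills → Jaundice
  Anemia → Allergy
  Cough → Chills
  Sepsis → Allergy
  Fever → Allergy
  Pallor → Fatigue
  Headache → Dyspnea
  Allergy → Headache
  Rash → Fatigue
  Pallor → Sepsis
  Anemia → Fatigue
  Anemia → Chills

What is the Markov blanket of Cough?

{Allergy, Anemia, Chills, Fatigue, Headache, Rash}

By definition, MB(Cough) is built from Cough's parents, Cough's children, and the co-parents of Cough.
Cough's children: Chills.
Cough has parents Allergy, Fatigue.
Other parents of Cough's children:
  Chills: Anemia, Headache, Rash
MB(Cough) = {Allergy, Anemia, Chills, Fatigue, Headache, Rash}.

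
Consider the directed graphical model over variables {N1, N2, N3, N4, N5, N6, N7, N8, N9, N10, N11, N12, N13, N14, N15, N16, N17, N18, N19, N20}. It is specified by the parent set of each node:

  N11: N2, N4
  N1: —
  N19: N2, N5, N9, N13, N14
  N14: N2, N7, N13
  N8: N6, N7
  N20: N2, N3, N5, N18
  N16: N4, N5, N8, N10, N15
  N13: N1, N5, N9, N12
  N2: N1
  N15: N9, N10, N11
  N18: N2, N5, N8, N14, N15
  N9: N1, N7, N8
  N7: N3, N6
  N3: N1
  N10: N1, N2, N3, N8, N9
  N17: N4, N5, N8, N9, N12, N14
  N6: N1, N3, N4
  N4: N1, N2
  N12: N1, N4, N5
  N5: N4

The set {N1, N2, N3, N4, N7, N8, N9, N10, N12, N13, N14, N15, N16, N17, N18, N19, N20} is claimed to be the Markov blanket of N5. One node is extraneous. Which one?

N7

Children of N5: N12, N13, N16, N17, N18, N19, N20.
N5 has parent N4.
Parents of each child, excluding N5:
  N12's other parents are N1, N4.
  N13's other parents are N1, N9, N12.
  N16's other parents are N4, N8, N10, N15.
  N17 also has parents N4, N8, N9, N12, N14.
  N18's other parents are N2, N8, N14, N15.
  parents(N19) \ {N5} = {N2, N9, N13, N14}.
  N20 also has parents N2, N3, N18.
MB(N5) = {N1, N2, N3, N4, N8, N9, N10, N12, N13, N14, N15, N16, N17, N18, N19, N20}.
N7 is neither a parent, child, nor co-parent of N5, so it does not belong.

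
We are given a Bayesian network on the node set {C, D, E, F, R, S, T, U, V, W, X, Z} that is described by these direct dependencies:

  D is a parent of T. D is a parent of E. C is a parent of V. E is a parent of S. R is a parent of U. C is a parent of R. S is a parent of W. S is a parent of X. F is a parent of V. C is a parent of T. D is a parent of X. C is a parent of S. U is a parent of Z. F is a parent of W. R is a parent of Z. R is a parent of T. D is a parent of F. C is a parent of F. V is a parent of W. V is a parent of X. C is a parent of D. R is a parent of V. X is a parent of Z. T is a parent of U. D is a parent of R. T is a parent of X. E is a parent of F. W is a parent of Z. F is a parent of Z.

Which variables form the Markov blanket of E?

Recall MB(v) = parents ∪ children ∪ spouses, where spouses are the other parents of v's children.
Ch(E) = {F, S}.
E has parent D.
Parents of each child, excluding E:
  parents(F) \ {E} = {C, D}.
  S also has parent C.
So the Markov blanket of E is {C, D, F, S}.

{C, D, F, S}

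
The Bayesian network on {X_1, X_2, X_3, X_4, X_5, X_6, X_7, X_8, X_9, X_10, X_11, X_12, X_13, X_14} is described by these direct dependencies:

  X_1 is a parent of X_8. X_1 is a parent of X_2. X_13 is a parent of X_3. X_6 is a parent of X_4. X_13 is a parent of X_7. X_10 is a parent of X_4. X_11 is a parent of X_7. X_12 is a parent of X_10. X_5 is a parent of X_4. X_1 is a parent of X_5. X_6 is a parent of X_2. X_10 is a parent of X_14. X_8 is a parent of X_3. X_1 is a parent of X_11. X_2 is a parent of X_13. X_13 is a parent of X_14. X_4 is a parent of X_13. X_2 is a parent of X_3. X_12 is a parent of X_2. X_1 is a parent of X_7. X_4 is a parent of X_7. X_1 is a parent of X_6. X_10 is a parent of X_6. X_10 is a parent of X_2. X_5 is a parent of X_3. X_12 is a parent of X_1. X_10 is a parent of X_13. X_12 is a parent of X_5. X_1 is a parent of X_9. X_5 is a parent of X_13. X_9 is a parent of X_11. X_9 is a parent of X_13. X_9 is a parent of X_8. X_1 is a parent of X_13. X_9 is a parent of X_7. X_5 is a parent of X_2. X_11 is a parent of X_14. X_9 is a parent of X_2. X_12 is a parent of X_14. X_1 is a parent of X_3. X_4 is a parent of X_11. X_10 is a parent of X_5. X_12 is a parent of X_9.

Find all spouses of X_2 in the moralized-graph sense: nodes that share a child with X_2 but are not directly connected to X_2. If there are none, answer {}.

Children of X_2: X_3, X_13.
  X_13 also has parents X_1, X_4, X_5, X_9, X_10.
  X_3's other parents are X_1, X_5, X_8, X_13.
Excluding nodes already adjacent to X_2 (X_1, X_3, X_5, X_6, X_9, X_10, X_12, X_13), the co-parent-only contribution is {X_4, X_8}.

{X_4, X_8}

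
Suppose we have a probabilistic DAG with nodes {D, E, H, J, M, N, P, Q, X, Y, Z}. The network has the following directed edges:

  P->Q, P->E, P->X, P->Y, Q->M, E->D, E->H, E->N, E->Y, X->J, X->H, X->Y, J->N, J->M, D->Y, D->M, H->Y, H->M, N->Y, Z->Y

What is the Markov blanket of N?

{D, E, H, J, P, X, Y, Z}

Children of N: Y.
N has parents E, J.
Other parents of N's children:
  parents(Y) \ {N} = {D, E, H, P, X, Z}.
Union: {E, J} ∪ {Y} ∪ {D, E, H, P, X, Z} = {D, E, H, J, P, X, Y, Z}.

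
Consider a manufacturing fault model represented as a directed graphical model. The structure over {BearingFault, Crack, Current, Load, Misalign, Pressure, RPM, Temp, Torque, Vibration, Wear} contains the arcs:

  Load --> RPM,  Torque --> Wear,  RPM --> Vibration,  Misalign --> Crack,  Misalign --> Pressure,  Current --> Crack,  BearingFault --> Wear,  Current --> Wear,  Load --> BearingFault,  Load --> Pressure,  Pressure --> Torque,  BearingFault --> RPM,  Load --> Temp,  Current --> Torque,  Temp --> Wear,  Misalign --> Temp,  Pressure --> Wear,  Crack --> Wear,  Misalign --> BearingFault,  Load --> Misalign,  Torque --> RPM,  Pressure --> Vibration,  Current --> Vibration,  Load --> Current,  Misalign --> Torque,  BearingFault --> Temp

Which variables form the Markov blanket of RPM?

{BearingFault, Current, Load, Pressure, Torque, Vibration}

A node's Markov blanket = Pa ∪ Ch ∪ (parents of Ch other than the node itself).
Pa(RPM) = {BearingFault, Load, Torque}.
Ch(RPM) = {Vibration}.
Parents of each child, excluding RPM:
  Vibration: Current, Pressure
Taking the union gives {BearingFault, Current, Load, Pressure, Torque, Vibration}.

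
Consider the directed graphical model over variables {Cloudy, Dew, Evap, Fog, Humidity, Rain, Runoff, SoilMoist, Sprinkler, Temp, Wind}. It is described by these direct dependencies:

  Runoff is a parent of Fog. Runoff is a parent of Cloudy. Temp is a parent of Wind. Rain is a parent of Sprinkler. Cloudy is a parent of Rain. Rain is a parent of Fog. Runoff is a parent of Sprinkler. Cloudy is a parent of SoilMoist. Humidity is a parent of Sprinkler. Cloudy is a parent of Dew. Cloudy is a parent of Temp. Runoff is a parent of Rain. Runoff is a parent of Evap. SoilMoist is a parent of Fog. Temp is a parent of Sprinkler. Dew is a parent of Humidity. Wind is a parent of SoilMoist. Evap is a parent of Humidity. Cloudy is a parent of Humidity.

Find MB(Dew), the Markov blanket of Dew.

The Markov blanket of a node is its parents, its children, and the other parents of its children.
Dew has parent Cloudy.
Dew's children: Humidity.
Co-parents of Dew (other parents of its children):
  Humidity: Cloudy, Evap
Union: {Cloudy} ∪ {Humidity} ∪ {Cloudy, Evap} = {Cloudy, Evap, Humidity}.

{Cloudy, Evap, Humidity}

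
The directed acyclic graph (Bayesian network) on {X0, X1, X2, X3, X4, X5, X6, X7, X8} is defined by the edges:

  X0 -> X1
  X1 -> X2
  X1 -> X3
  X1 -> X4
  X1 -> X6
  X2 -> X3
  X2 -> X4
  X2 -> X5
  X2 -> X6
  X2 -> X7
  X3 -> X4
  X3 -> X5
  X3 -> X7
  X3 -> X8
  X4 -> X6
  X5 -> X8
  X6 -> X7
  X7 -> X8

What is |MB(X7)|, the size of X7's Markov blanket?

5

X7's children: X8.
X7's parents: X2, X3, X6.
Parents of each child, excluding X7:
  X8: X3, X5
MB(X7) = {X2, X3, X5, X6, X8}, which has 5 nodes.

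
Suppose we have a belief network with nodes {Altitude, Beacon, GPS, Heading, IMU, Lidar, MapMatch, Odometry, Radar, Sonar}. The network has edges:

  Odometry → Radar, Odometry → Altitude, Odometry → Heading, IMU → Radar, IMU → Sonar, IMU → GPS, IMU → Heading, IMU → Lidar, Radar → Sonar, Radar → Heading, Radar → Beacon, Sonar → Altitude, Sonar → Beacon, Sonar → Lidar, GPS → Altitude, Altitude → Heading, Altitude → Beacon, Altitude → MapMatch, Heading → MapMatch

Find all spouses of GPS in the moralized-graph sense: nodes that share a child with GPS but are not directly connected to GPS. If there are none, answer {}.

Children of GPS: Altitude.
  Altitude's other parents are Odometry, Sonar.
Excluding nodes already adjacent to GPS (Altitude, IMU), the co-parent-only contribution is {Odometry, Sonar}.

{Odometry, Sonar}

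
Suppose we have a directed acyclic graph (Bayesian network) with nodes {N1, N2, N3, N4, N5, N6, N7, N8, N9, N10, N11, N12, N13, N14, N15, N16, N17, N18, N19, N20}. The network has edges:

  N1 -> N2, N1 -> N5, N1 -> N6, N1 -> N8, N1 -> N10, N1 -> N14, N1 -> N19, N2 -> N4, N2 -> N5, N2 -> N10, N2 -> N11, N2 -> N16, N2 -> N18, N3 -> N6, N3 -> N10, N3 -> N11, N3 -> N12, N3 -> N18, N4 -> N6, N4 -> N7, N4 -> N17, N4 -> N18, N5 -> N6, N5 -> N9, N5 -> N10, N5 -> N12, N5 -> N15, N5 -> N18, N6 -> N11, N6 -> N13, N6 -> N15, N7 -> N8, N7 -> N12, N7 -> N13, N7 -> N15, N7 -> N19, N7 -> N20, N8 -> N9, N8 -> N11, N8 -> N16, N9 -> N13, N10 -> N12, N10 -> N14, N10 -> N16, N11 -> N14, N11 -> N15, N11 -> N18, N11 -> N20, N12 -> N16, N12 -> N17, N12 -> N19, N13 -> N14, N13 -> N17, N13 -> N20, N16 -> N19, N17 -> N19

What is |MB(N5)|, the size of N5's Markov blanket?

13

N5 has parents N1, N2.
Ch(N5) = {N6, N9, N10, N12, N15, N18}.
Other parents of N5's children:
  N6's other parents are N1, N3, N4.
  parents(N9) \ {N5} = {N8}.
  N10 also has parents N1, N2, N3.
  N12 also has parents N3, N7, N10.
  N15 also has parents N6, N7, N11.
  parents(N18) \ {N5} = {N2, N3, N4, N11}.
MB(N5) = {N1, N2, N3, N4, N6, N7, N8, N9, N10, N11, N12, N15, N18}, which has 13 nodes.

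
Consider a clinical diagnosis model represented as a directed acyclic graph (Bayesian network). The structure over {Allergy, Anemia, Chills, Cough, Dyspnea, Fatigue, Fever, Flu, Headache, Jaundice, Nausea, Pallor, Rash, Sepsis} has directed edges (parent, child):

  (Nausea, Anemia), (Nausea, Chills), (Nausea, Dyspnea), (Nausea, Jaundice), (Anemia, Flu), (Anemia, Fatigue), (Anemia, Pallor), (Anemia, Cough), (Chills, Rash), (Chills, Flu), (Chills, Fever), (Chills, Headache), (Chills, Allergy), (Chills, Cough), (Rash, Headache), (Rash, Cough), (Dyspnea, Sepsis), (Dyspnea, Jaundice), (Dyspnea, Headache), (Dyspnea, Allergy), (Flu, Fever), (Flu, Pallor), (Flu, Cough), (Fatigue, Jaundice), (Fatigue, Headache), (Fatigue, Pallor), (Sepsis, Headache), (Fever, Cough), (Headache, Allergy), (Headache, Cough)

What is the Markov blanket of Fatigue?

{Anemia, Chills, Dyspnea, Flu, Headache, Jaundice, Nausea, Pallor, Rash, Sepsis}

The Markov blanket of a node is its parents, its children, and the other parents of its children.
Parents of Fatigue: Anemia.
Fatigue has children Headache, Jaundice, Pallor.
Parents of each child, excluding Fatigue:
  Jaundice also has parents Dyspnea, Nausea.
  Headache also has parents Chills, Dyspnea, Rash, Sepsis.
  parents(Pallor) \ {Fatigue} = {Anemia, Flu}.
So the Markov blanket of Fatigue is {Anemia, Chills, Dyspnea, Flu, Headache, Jaundice, Nausea, Pallor, Rash, Sepsis}.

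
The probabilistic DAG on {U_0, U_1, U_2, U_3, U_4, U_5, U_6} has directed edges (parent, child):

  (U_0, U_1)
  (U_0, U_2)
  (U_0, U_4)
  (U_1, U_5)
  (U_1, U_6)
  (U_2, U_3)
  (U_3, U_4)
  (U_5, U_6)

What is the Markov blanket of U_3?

{U_0, U_2, U_4}

A node's Markov blanket = Pa ∪ Ch ∪ (parents of Ch other than the node itself).
U_3's parents: U_2.
U_3 has child U_4.
Other parents of U_3's children:
  U_4: U_0
So the Markov blanket of U_3 is {U_0, U_2, U_4}.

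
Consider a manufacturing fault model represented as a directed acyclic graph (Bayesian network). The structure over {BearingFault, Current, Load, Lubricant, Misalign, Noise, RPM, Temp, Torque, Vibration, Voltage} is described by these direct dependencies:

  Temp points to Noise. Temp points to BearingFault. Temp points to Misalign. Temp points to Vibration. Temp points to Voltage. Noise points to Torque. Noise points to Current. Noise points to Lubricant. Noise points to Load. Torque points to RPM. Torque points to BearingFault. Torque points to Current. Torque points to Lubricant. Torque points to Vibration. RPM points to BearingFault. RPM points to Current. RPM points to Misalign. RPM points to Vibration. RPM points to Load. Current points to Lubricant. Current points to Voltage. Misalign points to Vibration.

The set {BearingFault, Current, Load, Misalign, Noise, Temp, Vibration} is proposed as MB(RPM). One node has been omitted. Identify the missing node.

Pa(RPM) = {Torque}.
RPM's children: BearingFault, Current, Load, Misalign, Vibration.
Parents of each child, excluding RPM:
  parents(BearingFault) \ {RPM} = {Temp, Torque}.
  Current also has parents Noise, Torque.
  parents(Misalign) \ {RPM} = {Temp}.
  parents(Vibration) \ {RPM} = {Misalign, Temp, Torque}.
  Load's other parent is Noise.
MB(RPM) = {BearingFault, Current, Load, Misalign, Noise, Temp, Torque, Vibration}.
Comparing with the claimed set, Torque is missing.

Torque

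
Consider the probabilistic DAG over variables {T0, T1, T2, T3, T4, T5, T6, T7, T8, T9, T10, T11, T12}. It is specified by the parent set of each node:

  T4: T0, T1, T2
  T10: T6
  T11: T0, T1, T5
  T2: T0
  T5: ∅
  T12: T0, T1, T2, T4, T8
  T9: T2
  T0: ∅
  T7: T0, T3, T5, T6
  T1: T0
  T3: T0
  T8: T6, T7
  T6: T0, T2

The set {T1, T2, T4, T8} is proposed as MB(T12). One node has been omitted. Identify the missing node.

T12's parents: T0, T1, T2, T4, T8.
Children of T12: none.
T12 has no children, so there are no co-parents.
MB(T12) = {T0, T1, T2, T4, T8}.
Comparing with the claimed set, T0 is missing.

T0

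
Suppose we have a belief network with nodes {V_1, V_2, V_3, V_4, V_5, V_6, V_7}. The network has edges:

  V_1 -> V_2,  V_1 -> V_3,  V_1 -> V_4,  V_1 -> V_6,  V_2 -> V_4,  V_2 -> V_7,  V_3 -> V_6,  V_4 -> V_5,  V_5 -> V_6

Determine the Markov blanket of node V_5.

{V_1, V_3, V_4, V_6}

By definition, MB(V_5) is built from V_5's parents, V_5's children, and the co-parents of V_5.
Ch(V_5) = {V_6}.
V_5's parents: V_4.
For each child, the remaining parents (spouses of V_5):
  V_6 also has parents V_1, V_3.
Union: {V_4} ∪ {V_6} ∪ {V_1, V_3} = {V_1, V_3, V_4, V_6}.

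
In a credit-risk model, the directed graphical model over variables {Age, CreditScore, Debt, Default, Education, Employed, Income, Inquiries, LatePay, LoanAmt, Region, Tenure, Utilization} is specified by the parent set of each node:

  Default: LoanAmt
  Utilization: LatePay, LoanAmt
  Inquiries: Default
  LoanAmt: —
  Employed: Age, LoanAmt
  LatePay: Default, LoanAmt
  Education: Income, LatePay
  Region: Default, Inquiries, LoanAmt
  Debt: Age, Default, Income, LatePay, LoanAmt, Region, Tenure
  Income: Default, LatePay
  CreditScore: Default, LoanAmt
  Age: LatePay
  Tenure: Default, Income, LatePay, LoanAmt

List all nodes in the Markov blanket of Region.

The Markov blanket of a node is its parents, its children, and the other parents of its children.
Region has parents Default, Inquiries, LoanAmt.
Region has child Debt.
For each child, the remaining parents (spouses of Region):
  Debt's other parents are Age, Default, Income, LatePay, LoanAmt, Tenure.
MB(Region) = {Age, Debt, Default, Income, Inquiries, LatePay, LoanAmt, Tenure}.

{Age, Debt, Default, Income, Inquiries, LatePay, LoanAmt, Tenure}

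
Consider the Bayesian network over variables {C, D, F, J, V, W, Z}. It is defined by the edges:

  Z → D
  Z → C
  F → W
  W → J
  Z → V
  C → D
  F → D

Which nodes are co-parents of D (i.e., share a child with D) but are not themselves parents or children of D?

{}

D has no children, so it has no co-parents. The set is empty.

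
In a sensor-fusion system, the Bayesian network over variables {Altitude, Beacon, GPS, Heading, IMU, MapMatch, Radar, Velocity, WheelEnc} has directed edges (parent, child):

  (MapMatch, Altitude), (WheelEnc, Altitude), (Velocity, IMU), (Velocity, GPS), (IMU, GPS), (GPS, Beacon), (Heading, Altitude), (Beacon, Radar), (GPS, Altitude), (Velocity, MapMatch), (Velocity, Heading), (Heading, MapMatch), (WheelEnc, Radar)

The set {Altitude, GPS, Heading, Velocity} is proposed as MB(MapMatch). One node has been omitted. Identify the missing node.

By definition, MB(MapMatch) is built from MapMatch's parents, MapMatch's children, and the co-parents of MapMatch.
Children of MapMatch: Altitude.
Pa(MapMatch) = {Heading, Velocity}.
Co-parents of MapMatch (other parents of its children):
  Altitude also has parents GPS, Heading, WheelEnc.
MB(MapMatch) = {Altitude, GPS, Heading, Velocity, WheelEnc}.
Comparing with the claimed set, WheelEnc is missing.

WheelEnc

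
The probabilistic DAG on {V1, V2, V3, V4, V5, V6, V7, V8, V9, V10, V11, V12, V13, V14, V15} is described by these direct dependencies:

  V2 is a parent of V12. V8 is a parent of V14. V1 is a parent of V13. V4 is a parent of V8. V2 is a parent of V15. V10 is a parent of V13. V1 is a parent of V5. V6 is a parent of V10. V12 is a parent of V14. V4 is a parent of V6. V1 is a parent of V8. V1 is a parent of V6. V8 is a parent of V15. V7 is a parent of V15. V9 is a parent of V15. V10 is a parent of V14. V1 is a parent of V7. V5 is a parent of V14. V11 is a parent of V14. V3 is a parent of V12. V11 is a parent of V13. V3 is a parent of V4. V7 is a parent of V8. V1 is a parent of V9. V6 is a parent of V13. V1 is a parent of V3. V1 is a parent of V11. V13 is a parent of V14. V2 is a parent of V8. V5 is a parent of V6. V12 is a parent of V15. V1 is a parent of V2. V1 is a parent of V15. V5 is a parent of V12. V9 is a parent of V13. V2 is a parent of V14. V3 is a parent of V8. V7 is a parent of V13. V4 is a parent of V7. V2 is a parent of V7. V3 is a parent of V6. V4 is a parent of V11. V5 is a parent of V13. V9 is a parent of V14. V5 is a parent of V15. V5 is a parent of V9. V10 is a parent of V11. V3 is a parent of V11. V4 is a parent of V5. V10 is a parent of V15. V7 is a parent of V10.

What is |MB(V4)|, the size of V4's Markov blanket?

9

The Markov blanket of a node is its parents, its children, and the other parents of its children.
V4's parents: V3.
Ch(V4) = {V5, V6, V7, V8, V11}.
For each child, the remaining parents (spouses of V4):
  V5 also has parent V1.
  parents(V6) \ {V4} = {V1, V3, V5}.
  V7 also has parents V1, V2.
  V8's other parents are V1, V2, V3, V7.
  V11's other parents are V1, V3, V10.
MB(V4) = {V1, V2, V3, V5, V6, V7, V8, V10, V11}, which has 9 nodes.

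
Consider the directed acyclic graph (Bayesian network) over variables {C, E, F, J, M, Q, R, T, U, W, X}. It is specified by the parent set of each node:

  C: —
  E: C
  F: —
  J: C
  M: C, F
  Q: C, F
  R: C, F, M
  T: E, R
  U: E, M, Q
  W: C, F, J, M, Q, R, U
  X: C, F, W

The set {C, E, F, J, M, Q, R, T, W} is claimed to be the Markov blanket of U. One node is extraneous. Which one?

A node's Markov blanket = Pa ∪ Ch ∪ (parents of Ch other than the node itself).
Parents of U: E, M, Q.
U's children: W.
For each child, the remaining parents (spouses of U):
  W's other parents are C, F, J, M, Q, R.
MB(U) = {C, E, F, J, M, Q, R, W}.
T is neither a parent, child, nor co-parent of U, so it does not belong.

T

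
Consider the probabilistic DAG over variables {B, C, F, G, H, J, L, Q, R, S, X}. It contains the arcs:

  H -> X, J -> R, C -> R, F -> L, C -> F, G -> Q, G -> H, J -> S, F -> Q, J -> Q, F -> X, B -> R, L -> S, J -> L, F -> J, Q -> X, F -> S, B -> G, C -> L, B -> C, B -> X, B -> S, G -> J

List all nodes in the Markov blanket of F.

{B, C, G, H, J, L, Q, S, X}

By definition, MB(F) is built from F's parents, F's children, and the co-parents of F.
Parents of F: C.
Children of F: J, L, Q, S, X.
For each child, the remaining parents (spouses of F):
  J's other parent is G.
  parents(L) \ {F} = {C, J}.
  Q also has parents G, J.
  S's other parents are B, J, L.
  parents(X) \ {F} = {B, H, Q}.
So the Markov blanket of F is {B, C, G, H, J, L, Q, S, X}.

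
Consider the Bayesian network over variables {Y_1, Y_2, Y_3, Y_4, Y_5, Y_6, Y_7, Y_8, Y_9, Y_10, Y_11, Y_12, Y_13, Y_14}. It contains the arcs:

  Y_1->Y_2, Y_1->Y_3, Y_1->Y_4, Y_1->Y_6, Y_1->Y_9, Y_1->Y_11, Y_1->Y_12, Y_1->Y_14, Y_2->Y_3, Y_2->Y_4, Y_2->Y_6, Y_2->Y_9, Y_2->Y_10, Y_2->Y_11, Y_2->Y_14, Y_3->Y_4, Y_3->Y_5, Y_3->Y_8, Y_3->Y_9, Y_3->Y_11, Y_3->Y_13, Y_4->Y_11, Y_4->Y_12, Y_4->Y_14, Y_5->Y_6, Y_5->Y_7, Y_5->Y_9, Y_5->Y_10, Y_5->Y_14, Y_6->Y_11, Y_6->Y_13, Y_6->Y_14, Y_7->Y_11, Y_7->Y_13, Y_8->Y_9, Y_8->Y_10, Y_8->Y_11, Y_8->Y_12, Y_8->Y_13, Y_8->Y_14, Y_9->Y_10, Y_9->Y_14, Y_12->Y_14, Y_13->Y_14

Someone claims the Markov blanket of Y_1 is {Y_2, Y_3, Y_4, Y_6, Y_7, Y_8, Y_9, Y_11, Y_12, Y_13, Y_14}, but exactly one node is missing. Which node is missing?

Y_5

Pa(Y_1) = {}.
Ch(Y_1) = {Y_2, Y_3, Y_4, Y_6, Y_9, Y_11, Y_12, Y_14}.
Co-parents of Y_1 (other parents of its children):
  Y_2: —
  Y_3: Y_2
  Y_4: Y_2, Y_3
  Y_6: Y_2, Y_5
  Y_9: Y_2, Y_3, Y_5, Y_8
  Y_11: Y_2, Y_3, Y_4, Y_6, Y_7, Y_8
  Y_12: Y_4, Y_8
  Y_14: Y_2, Y_4, Y_5, Y_6, Y_8, Y_9, Y_12, Y_13
MB(Y_1) = {Y_2, Y_3, Y_4, Y_5, Y_6, Y_7, Y_8, Y_9, Y_11, Y_12, Y_13, Y_14}.
Comparing with the claimed set, Y_5 is missing.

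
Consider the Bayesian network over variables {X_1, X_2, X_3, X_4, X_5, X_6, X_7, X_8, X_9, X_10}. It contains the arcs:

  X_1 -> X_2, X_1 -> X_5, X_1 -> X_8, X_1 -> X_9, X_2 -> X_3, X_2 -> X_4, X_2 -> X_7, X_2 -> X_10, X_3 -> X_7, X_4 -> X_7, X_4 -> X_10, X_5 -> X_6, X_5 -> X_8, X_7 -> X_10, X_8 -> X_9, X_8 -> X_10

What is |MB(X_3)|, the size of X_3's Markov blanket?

3

The Markov blanket of a node is its parents, its children, and the other parents of its children.
X_3 has parent X_2.
X_3's children: X_7.
Parents of each child, excluding X_3:
  X_7: X_2, X_4
MB(X_3) = {X_2, X_4, X_7}, which has 3 nodes.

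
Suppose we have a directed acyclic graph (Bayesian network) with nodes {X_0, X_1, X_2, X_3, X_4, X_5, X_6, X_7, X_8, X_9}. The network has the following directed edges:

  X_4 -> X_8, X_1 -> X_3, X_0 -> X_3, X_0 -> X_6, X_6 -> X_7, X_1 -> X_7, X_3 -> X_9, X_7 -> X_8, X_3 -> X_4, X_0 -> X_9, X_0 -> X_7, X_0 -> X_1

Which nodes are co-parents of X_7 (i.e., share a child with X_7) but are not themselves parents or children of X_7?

{X_4}

Children of X_7: X_8.
  X_8: X_4
Excluding nodes already adjacent to X_7 (X_0, X_1, X_6, X_8), the co-parent-only contribution is {X_4}.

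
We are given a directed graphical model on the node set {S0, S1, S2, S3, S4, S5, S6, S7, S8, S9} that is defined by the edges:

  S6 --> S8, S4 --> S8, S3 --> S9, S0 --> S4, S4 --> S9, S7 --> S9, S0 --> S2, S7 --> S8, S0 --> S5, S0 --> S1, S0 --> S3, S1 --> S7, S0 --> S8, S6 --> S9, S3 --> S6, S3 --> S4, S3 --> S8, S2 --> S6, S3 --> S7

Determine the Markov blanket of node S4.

Parents of S4: S0, S3.
Ch(S4) = {S8, S9}.
For each child, the remaining parents (spouses of S4):
  S8 also has parents S0, S3, S6, S7.
  S9 also has parents S3, S6, S7.
Union: {S0, S3} ∪ {S8, S9} ∪ {S0, S3, S6, S7} = {S0, S3, S6, S7, S8, S9}.

{S0, S3, S6, S7, S8, S9}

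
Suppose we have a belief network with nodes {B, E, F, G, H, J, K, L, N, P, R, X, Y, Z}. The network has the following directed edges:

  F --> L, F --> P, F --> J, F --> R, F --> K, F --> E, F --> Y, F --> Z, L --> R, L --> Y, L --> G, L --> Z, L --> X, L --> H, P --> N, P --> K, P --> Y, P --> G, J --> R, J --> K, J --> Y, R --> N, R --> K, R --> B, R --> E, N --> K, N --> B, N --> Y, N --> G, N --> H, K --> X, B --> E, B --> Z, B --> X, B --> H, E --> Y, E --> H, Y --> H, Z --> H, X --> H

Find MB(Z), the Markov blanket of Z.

Z has child H.
Parents of Z: B, F, L.
Other parents of Z's children:
  H also has parents B, E, L, N, X, Y.
Taking the union gives {B, E, F, H, L, N, X, Y}.

{B, E, F, H, L, N, X, Y}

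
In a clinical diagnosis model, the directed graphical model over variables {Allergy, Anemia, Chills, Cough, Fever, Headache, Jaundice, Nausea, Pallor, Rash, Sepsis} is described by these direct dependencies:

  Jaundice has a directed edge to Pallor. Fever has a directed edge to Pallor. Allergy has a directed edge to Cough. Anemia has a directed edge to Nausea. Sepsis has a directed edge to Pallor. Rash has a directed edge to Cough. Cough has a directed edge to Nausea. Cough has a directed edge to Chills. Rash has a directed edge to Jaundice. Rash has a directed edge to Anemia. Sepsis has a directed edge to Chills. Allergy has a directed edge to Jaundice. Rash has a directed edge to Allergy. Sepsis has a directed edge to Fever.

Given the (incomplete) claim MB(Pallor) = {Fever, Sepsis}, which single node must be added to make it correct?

Jaundice

Parents of Pallor: Fever, Jaundice, Sepsis.
Pallor's children: none.
Pallor has no children, so there are no co-parents.
MB(Pallor) = {Fever, Jaundice, Sepsis}.
Comparing with the claimed set, Jaundice is missing.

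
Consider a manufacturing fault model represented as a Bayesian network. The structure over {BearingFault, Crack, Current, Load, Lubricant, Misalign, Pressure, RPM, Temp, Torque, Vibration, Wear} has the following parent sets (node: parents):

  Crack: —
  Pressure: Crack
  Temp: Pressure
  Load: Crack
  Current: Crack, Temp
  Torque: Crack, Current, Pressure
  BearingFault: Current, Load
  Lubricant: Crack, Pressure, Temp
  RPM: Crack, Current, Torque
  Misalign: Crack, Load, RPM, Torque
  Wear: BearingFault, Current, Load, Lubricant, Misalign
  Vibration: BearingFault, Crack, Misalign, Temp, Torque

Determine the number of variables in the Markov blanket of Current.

Ch(Current) = {BearingFault, RPM, Torque, Wear}.
Current's parents: Crack, Temp.
Co-parents of Current (other parents of its children):
  Torque: Crack, Pressure
  BearingFault: Load
  RPM: Crack, Torque
  Wear: BearingFault, Load, Lubricant, Misalign
MB(Current) = {BearingFault, Crack, Load, Lubricant, Misalign, Pressure, RPM, Temp, Torque, Wear}, which has 10 nodes.

10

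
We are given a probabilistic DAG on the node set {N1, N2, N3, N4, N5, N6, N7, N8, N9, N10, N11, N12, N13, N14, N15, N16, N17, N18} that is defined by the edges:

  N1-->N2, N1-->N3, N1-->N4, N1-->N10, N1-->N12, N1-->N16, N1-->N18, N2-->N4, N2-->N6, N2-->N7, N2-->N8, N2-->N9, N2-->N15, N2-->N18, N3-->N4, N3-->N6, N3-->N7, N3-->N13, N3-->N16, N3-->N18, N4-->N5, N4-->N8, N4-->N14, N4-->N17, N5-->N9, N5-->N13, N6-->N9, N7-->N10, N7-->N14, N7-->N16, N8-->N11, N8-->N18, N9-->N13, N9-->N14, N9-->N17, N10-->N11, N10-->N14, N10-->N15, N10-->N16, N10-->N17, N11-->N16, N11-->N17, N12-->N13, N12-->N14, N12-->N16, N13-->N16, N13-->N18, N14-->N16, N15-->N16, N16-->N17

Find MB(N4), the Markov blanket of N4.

{N1, N2, N3, N5, N7, N8, N9, N10, N11, N12, N14, N16, N17}

The Markov blanket of a node is its parents, its children, and the other parents of its children.
Parents of N4: N1, N2, N3.
Ch(N4) = {N5, N8, N14, N17}.
Parents of each child, excluding N4:
  N5: —
  N8: N2
  N14: N7, N9, N10, N12
  N17: N9, N10, N11, N16
Union: {N1, N2, N3} ∪ {N5, N8, N14, N17} ∪ {N2, N7, N9, N10, N11, N12, N16} = {N1, N2, N3, N5, N7, N8, N9, N10, N11, N12, N14, N16, N17}.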